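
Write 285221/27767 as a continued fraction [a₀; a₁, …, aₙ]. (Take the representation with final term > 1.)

[10; 3, 1, 2, 10, 6, 2, 18]

285221 = 10*27767 + 7551
27767 = 3*7551 + 5114
7551 = 1*5114 + 2437
5114 = 2*2437 + 240
2437 = 10*240 + 37
240 = 6*37 + 18
37 = 2*18 + 1
18 = 18*1 + 0  (stop)
So 285221/27767 = [10; 3, 1, 2, 10, 6, 2, 18].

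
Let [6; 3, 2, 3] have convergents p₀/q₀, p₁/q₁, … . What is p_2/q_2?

44/7

Using pₖ = aₖpₖ₋₁ + pₖ₋₂, qₖ = aₖqₖ₋₁ + qₖ₋₂ (with p₋₁=1, p₋₂=0, q₋₁=0, q₋₂=1):
  k=0: a=6, p=6, q=1
  k=1: a=3, p=19, q=3
  k=2: a=2, p=44, q=7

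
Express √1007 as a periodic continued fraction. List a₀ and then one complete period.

[31; 1, 2, 1, 2, 1, 62]

a₀ = ⌊√1007⌋ = 31.
With m₀=0, d₀=1 and mₖ₊₁ = dₖaₖ − mₖ, dₖ₊₁ = (n − mₖ₊₁²)/dₖ, aₖ₊₁ = ⌊(a₀+mₖ₊₁)/dₖ₊₁⌋:
  k=1: m=31, d=46, a=1
  k=2: m=15, d=17, a=2
  k=3: m=19, d=38, a=1
  k=4: m=19, d=17, a=2
  k=5: m=15, d=46, a=1
  k=6: m=31, d=1, a=62
d=1 and a=2a₀=62 at k=6, so the next step gives (m, d) = (31, 46) again — its k=1 value — and the period has length 6.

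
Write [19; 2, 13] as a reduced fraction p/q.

Fold from the inside: start with 13/1.
  2 + 1/13 = 27/13
  19 + 13/27 = 526/27

526/27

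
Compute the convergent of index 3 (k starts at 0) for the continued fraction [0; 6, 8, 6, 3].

Using pₖ = aₖpₖ₋₁ + pₖ₋₂, qₖ = aₖqₖ₋₁ + qₖ₋₂ (with p₋₁=1, p₋₂=0, q₋₁=0, q₋₂=1):
  k=0: a=0, p=0, q=1
  k=1: a=6, p=1, q=6
  k=2: a=8, p=8, q=49
  k=3: a=6, p=49, q=300

49/300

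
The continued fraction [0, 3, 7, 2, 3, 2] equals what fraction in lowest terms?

Using pₖ = aₖpₖ₋₁ + pₖ₋₂ and qₖ = aₖqₖ₋₁ + qₖ₋₂:
  k=0: a=0, p=0, q=1
  k=1: a=3, p=1, q=3
  k=2: a=7, p=7, q=22
  k=3: a=2, p=15, q=47
  k=4: a=3, p=52, q=163
  k=5: a=2, p=119, q=373

119/373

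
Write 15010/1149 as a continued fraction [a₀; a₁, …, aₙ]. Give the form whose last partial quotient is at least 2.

[13; 15, 1, 2, 1, 5, 3]

15010 = 13·1149 + 73
1149 = 15·73 + 54
73 = 1·54 + 19
54 = 2·19 + 16
19 = 1·16 + 3
16 = 5·3 + 1
3 = 3·1 + 0  (stop)
So 15010/1149 = [13; 15, 1, 2, 1, 5, 3].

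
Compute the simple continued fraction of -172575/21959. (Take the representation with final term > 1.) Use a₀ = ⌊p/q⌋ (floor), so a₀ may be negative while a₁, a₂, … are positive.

[-8; 7, 11, 16, 2, 8]

-172575 = -8*21959 + 3097
21959 = 7*3097 + 280
3097 = 11*280 + 17
280 = 16*17 + 8
17 = 2*8 + 1
8 = 8*1 + 0  (stop)
So -172575/21959 = [-8; 7, 11, 16, 2, 8].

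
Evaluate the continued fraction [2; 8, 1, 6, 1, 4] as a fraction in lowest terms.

Fold from the inside: start with 4/1.
  1 + 1/4 = 5/4
  6 + 4/5 = 34/5
  1 + 5/34 = 39/34
  8 + 34/39 = 346/39
  2 + 39/346 = 731/346

731/346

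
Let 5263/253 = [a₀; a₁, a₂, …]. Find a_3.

5263 = 20·253 + 203   →  a_0 = 20
253 = 1·203 + 50   →  a_1 = 1
203 = 4·50 + 3   →  a_2 = 4
50 = 16·3 + 2   →  a_3 = 16

16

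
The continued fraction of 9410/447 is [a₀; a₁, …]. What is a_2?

2

9410 = 21·447 + 23   →  a_0 = 21
447 = 19·23 + 10   →  a_1 = 19
23 = 2·10 + 3   →  a_2 = 2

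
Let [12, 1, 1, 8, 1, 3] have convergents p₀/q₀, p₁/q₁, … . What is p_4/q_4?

Using pₖ = aₖpₖ₋₁ + pₖ₋₂, qₖ = aₖqₖ₋₁ + qₖ₋₂ (with p₋₁=1, p₋₂=0, q₋₁=0, q₋₂=1):
  k=0: a=12, p=12, q=1
  k=1: a=1, p=13, q=1
  k=2: a=1, p=25, q=2
  k=3: a=8, p=213, q=17
  k=4: a=1, p=238, q=19

238/19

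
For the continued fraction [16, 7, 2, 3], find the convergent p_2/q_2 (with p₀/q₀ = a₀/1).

Using pₖ = aₖpₖ₋₁ + pₖ₋₂, qₖ = aₖqₖ₋₁ + qₖ₋₂ (with p₋₁=1, p₋₂=0, q₋₁=0, q₋₂=1):
  k=0: a=16, p=16, q=1
  k=1: a=7, p=113, q=7
  k=2: a=2, p=242, q=15

242/15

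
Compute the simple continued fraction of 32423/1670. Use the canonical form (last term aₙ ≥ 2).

32423 = 19*1670 + 693
1670 = 2*693 + 284
693 = 2*284 + 125
284 = 2*125 + 34
125 = 3*34 + 23
34 = 1*23 + 11
23 = 2*11 + 1
11 = 11*1 + 0  (stop)
So 32423/1670 = [19; 2, 2, 2, 3, 1, 2, 11].

[19; 2, 2, 2, 3, 1, 2, 11]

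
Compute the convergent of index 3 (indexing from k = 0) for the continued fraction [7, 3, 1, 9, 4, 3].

Using pₖ = aₖpₖ₋₁ + pₖ₋₂, qₖ = aₖqₖ₋₁ + qₖ₋₂ (with p₋₁=1, p₋₂=0, q₋₁=0, q₋₂=1):
  k=0: a=7, p=7, q=1
  k=1: a=3, p=22, q=3
  k=2: a=1, p=29, q=4
  k=3: a=9, p=283, q=39

283/39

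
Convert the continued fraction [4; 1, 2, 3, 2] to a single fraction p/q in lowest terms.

Fold from the inside: start with 2/1.
  3 + 1/2 = 7/2
  2 + 2/7 = 16/7
  1 + 7/16 = 23/16
  4 + 16/23 = 108/23

108/23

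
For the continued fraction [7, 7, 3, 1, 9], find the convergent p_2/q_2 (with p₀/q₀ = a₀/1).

157/22

Using pₖ = aₖpₖ₋₁ + pₖ₋₂, qₖ = aₖqₖ₋₁ + qₖ₋₂ (with p₋₁=1, p₋₂=0, q₋₁=0, q₋₂=1):
  k=0: a=7, p=7, q=1
  k=1: a=7, p=50, q=7
  k=2: a=3, p=157, q=22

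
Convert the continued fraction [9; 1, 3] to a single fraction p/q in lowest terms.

Fold from the inside: start with 3/1.
  1 + 1/3 = 4/3
  9 + 3/4 = 39/4

39/4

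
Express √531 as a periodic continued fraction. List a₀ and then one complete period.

[23; 23, 46]

a₀ = ⌊√531⌋ = 23.
With m₀=0, d₀=1 and mₖ₊₁ = dₖaₖ − mₖ, dₖ₊₁ = (n − mₖ₊₁²)/dₖ, aₖ₊₁ = ⌊(a₀+mₖ₊₁)/dₖ₊₁⌋:
  k=1: m=23, d=2, a=23
  k=2: m=23, d=1, a=46
d=1 and a=2a₀=46 at k=2, so the next step gives (m, d) = (23, 2) again — its k=1 value — and the period has length 2.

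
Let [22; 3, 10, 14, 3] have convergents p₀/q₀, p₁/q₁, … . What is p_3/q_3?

9755/437

Using pₖ = aₖpₖ₋₁ + pₖ₋₂, qₖ = aₖqₖ₋₁ + qₖ₋₂ (with p₋₁=1, p₋₂=0, q₋₁=0, q₋₂=1):
  k=0: a=22, p=22, q=1
  k=1: a=3, p=67, q=3
  k=2: a=10, p=692, q=31
  k=3: a=14, p=9755, q=437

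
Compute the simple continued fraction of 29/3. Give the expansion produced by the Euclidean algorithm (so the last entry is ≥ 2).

29 = 9·3 + 2
3 = 1·2 + 1
2 = 2·1 + 0  (stop)
So 29/3 = [9; 1, 2].

[9; 1, 2]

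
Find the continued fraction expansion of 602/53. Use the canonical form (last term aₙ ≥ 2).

602 = 11*53 + 19
53 = 2*19 + 15
19 = 1*15 + 4
15 = 3*4 + 3
4 = 1*3 + 1
3 = 3*1 + 0  (stop)
So 602/53 = [11; 2, 1, 3, 1, 3].

[11; 2, 1, 3, 1, 3]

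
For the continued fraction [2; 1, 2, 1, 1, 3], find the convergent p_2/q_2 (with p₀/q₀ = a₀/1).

8/3

Using pₖ = aₖpₖ₋₁ + pₖ₋₂, qₖ = aₖqₖ₋₁ + qₖ₋₂ (with p₋₁=1, p₋₂=0, q₋₁=0, q₋₂=1):
  k=0: a=2, p=2, q=1
  k=1: a=1, p=3, q=1
  k=2: a=2, p=8, q=3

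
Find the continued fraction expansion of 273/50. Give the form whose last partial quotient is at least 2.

273 = 5·50 + 23
50 = 2·23 + 4
23 = 5·4 + 3
4 = 1·3 + 1
3 = 3·1 + 0  (stop)
So 273/50 = [5; 2, 5, 1, 3].

[5; 2, 5, 1, 3]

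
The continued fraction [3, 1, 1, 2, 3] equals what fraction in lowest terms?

Using pₖ = aₖpₖ₋₁ + pₖ₋₂ and qₖ = aₖqₖ₋₁ + qₖ₋₂:
  k=0: a=3, p=3, q=1
  k=1: a=1, p=4, q=1
  k=2: a=1, p=7, q=2
  k=3: a=2, p=18, q=5
  k=4: a=3, p=61, q=17

61/17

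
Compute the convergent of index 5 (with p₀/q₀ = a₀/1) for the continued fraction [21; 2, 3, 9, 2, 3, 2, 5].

10201/476

Using pₖ = aₖpₖ₋₁ + pₖ₋₂, qₖ = aₖqₖ₋₁ + qₖ₋₂ (with p₋₁=1, p₋₂=0, q₋₁=0, q₋₂=1):
  k=0: a=21, p=21, q=1
  k=1: a=2, p=43, q=2
  k=2: a=3, p=150, q=7
  k=3: a=9, p=1393, q=65
  k=4: a=2, p=2936, q=137
  k=5: a=3, p=10201, q=476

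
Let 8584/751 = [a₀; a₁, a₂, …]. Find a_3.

13

8584 = 11·751 + 323   →  a_0 = 11
751 = 2·323 + 105   →  a_1 = 2
323 = 3·105 + 8   →  a_2 = 3
105 = 13·8 + 1   →  a_3 = 13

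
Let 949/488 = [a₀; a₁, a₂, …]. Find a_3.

13

949 = 1·488 + 461   →  a_0 = 1
488 = 1·461 + 27   →  a_1 = 1
461 = 17·27 + 2   →  a_2 = 17
27 = 13·2 + 1   →  a_3 = 13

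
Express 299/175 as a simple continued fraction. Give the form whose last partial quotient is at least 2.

299 = 1*175 + 124
175 = 1*124 + 51
124 = 2*51 + 22
51 = 2*22 + 7
22 = 3*7 + 1
7 = 7*1 + 0  (stop)
So 299/175 = [1; 1, 2, 2, 3, 7].

[1; 1, 2, 2, 3, 7]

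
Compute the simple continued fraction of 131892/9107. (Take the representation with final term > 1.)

131892 = 14·9107 + 4394
9107 = 2·4394 + 319
4394 = 13·319 + 247
319 = 1·247 + 72
247 = 3·72 + 31
72 = 2·31 + 10
31 = 3·10 + 1
10 = 10·1 + 0  (stop)
So 131892/9107 = [14; 2, 13, 1, 3, 2, 3, 10].

[14; 2, 13, 1, 3, 2, 3, 10]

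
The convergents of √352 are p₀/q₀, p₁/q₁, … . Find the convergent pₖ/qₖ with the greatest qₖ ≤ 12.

75/4

√352 = [18; 1, 3, 5, 9, 5, 3, 1, 36, …] (period length 8).
Convergents:
  p_0/q_0 = 18/1
  p_1/q_1 = 19/1
  p_2/q_2 = 75/4
  p_3/q_3 = 394/21
q_2 = 4 ≤ 12 < 21 = q_3, so the answer is 75/4.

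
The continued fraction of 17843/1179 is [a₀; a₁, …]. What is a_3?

17843 = 15·1179 + 158   →  a_0 = 15
1179 = 7·158 + 73   →  a_1 = 7
158 = 2·73 + 12   →  a_2 = 2
73 = 6·12 + 1   →  a_3 = 6

6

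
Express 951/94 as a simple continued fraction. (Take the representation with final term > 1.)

[10; 8, 1, 1, 5]

951 = 10*94 + 11
94 = 8*11 + 6
11 = 1*6 + 5
6 = 1*5 + 1
5 = 5*1 + 0  (stop)
So 951/94 = [10; 8, 1, 1, 5].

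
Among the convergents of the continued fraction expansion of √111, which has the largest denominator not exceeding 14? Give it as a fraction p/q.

√111 = [10; 1, 1, 6, 1, 1, 20, …] (period length 6).
Convergents:
  p_0/q_0 = 10/1
  p_1/q_1 = 11/1
  p_2/q_2 = 21/2
  p_3/q_3 = 137/13
  p_4/q_4 = 158/15
q_3 = 13 ≤ 14 < 15 = q_4, so the answer is 137/13.

137/13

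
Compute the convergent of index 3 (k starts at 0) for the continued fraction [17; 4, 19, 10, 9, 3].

13349/774

Using pₖ = aₖpₖ₋₁ + pₖ₋₂, qₖ = aₖqₖ₋₁ + qₖ₋₂ (with p₋₁=1, p₋₂=0, q₋₁=0, q₋₂=1):
  k=0: a=17, p=17, q=1
  k=1: a=4, p=69, q=4
  k=2: a=19, p=1328, q=77
  k=3: a=10, p=13349, q=774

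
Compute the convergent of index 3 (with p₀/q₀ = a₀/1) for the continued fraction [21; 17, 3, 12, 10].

13498/641

Using pₖ = aₖpₖ₋₁ + pₖ₋₂, qₖ = aₖqₖ₋₁ + qₖ₋₂ (with p₋₁=1, p₋₂=0, q₋₁=0, q₋₂=1):
  k=0: a=21, p=21, q=1
  k=1: a=17, p=358, q=17
  k=2: a=3, p=1095, q=52
  k=3: a=12, p=13498, q=641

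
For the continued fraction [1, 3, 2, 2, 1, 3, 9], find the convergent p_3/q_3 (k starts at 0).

Using pₖ = aₖpₖ₋₁ + pₖ₋₂, qₖ = aₖqₖ₋₁ + qₖ₋₂ (with p₋₁=1, p₋₂=0, q₋₁=0, q₋₂=1):
  k=0: a=1, p=1, q=1
  k=1: a=3, p=4, q=3
  k=2: a=2, p=9, q=7
  k=3: a=2, p=22, q=17

22/17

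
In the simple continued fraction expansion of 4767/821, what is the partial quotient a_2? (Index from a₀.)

4

4767 = 5·821 + 662   →  a_0 = 5
821 = 1·662 + 159   →  a_1 = 1
662 = 4·159 + 26   →  a_2 = 4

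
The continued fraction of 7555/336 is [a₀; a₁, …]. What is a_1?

2

7555 = 22·336 + 163   →  a_0 = 22
336 = 2·163 + 10   →  a_1 = 2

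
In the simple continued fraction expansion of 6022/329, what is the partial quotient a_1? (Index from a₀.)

6022 = 18·329 + 100   →  a_0 = 18
329 = 3·100 + 29   →  a_1 = 3

3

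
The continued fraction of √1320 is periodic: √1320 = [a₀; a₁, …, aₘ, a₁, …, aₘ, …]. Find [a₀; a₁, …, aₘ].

a₀ = ⌊√1320⌋ = 36.

[36; 3, 72]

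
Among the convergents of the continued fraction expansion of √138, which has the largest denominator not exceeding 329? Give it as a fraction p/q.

3301/281

√138 = [11; 1, 2, 1, 22, …] (period length 4).
Convergents:
  p_0/q_0 = 11/1
  p_1/q_1 = 12/1
  p_2/q_2 = 35/3
  p_3/q_3 = 47/4
  p_4/q_4 = 1069/91
  p_5/q_5 = 1116/95
  p_6/q_6 = 3301/281
  p_7/q_7 = 4417/376
q_6 = 281 ≤ 329 < 376 = q_7, so the answer is 3301/281.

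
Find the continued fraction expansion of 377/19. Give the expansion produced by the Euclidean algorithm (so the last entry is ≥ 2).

377 = 19×19 + 16
19 = 1×16 + 3
16 = 5×3 + 1
3 = 3×1 + 0  (stop)
So 377/19 = [19; 1, 5, 3].

[19; 1, 5, 3]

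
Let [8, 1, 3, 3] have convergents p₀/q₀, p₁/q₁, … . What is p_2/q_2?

35/4

Using pₖ = aₖpₖ₋₁ + pₖ₋₂, qₖ = aₖqₖ₋₁ + qₖ₋₂ (with p₋₁=1, p₋₂=0, q₋₁=0, q₋₂=1):
  k=0: a=8, p=8, q=1
  k=1: a=1, p=9, q=1
  k=2: a=3, p=35, q=4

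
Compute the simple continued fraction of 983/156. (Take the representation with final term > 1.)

[6; 3, 3, 7, 2]

983 = 6*156 + 47
156 = 3*47 + 15
47 = 3*15 + 2
15 = 7*2 + 1
2 = 2*1 + 0  (stop)
So 983/156 = [6; 3, 3, 7, 2].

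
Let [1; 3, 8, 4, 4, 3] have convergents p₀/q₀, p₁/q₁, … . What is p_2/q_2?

33/25

Using pₖ = aₖpₖ₋₁ + pₖ₋₂, qₖ = aₖqₖ₋₁ + qₖ₋₂ (with p₋₁=1, p₋₂=0, q₋₁=0, q₋₂=1):
  k=0: a=1, p=1, q=1
  k=1: a=3, p=4, q=3
  k=2: a=8, p=33, q=25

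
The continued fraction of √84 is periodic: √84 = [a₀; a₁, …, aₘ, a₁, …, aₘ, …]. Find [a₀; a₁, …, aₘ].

[9; 6, 18]

a₀ = ⌊√84⌋ = 9.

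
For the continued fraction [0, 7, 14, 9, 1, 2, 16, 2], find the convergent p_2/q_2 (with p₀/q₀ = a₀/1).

Using pₖ = aₖpₖ₋₁ + pₖ₋₂, qₖ = aₖqₖ₋₁ + qₖ₋₂ (with p₋₁=1, p₋₂=0, q₋₁=0, q₋₂=1):
  k=0: a=0, p=0, q=1
  k=1: a=7, p=1, q=7
  k=2: a=14, p=14, q=99

14/99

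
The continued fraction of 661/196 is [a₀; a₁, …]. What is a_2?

1

661 = 3·196 + 73   →  a_0 = 3
196 = 2·73 + 50   →  a_1 = 2
73 = 1·50 + 23   →  a_2 = 1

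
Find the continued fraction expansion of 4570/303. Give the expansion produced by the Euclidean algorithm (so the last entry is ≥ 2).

[15; 12, 8, 3]

4570 = 15*303 + 25
303 = 12*25 + 3
25 = 8*3 + 1
3 = 3*1 + 0  (stop)
So 4570/303 = [15; 12, 8, 3].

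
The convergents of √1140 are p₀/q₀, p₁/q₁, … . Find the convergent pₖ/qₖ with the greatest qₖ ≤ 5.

135/4

√1140 = [33; 1, 3, 4, 3, 1, 66, …] (period length 6).
Convergents:
  p_0/q_0 = 33/1
  p_1/q_1 = 34/1
  p_2/q_2 = 135/4
  p_3/q_3 = 574/17
q_2 = 4 ≤ 5 < 17 = q_3, so the answer is 135/4.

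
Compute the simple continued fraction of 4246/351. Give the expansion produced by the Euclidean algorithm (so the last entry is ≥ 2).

[12; 10, 3, 11]

4246 = 12×351 + 34
351 = 10×34 + 11
34 = 3×11 + 1
11 = 11×1 + 0  (stop)
So 4246/351 = [12; 10, 3, 11].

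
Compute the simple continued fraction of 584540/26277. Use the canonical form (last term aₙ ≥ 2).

584540 = 22×26277 + 6446
26277 = 4×6446 + 493
6446 = 13×493 + 37
493 = 13×37 + 12
37 = 3×12 + 1
12 = 12×1 + 0  (stop)
So 584540/26277 = [22; 4, 13, 13, 3, 12].

[22; 4, 13, 13, 3, 12]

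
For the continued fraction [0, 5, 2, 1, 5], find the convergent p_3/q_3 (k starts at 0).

Using pₖ = aₖpₖ₋₁ + pₖ₋₂, qₖ = aₖqₖ₋₁ + qₖ₋₂ (with p₋₁=1, p₋₂=0, q₋₁=0, q₋₂=1):
  k=0: a=0, p=0, q=1
  k=1: a=5, p=1, q=5
  k=2: a=2, p=2, q=11
  k=3: a=1, p=3, q=16

3/16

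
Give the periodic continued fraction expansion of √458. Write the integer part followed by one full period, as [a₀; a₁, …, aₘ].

a₀ = ⌊√458⌋ = 21.
With m₀=0, d₀=1 and mₖ₊₁ = dₖaₖ − mₖ, dₖ₊₁ = (n − mₖ₊₁²)/dₖ, aₖ₊₁ = ⌊(a₀+mₖ₊₁)/dₖ₊₁⌋:
  k=1: m=21, d=17, a=2
  k=2: m=13, d=17, a=2
  k=3: m=21, d=1, a=42
d=1 and a=2a₀=42 at k=3, so the next step gives (m, d) = (21, 17) again — its k=1 value — and the period has length 3.

[21; 2, 2, 42]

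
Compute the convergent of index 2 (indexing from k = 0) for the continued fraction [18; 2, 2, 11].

Using pₖ = aₖpₖ₋₁ + pₖ₋₂, qₖ = aₖqₖ₋₁ + qₖ₋₂ (with p₋₁=1, p₋₂=0, q₋₁=0, q₋₂=1):
  k=0: a=18, p=18, q=1
  k=1: a=2, p=37, q=2
  k=2: a=2, p=92, q=5

92/5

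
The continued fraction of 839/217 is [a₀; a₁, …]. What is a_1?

839 = 3·217 + 188   →  a_0 = 3
217 = 1·188 + 29   →  a_1 = 1

1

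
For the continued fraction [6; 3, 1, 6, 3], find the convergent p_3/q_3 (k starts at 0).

169/27

Using pₖ = aₖpₖ₋₁ + pₖ₋₂, qₖ = aₖqₖ₋₁ + qₖ₋₂ (with p₋₁=1, p₋₂=0, q₋₁=0, q₋₂=1):
  k=0: a=6, p=6, q=1
  k=1: a=3, p=19, q=3
  k=2: a=1, p=25, q=4
  k=3: a=6, p=169, q=27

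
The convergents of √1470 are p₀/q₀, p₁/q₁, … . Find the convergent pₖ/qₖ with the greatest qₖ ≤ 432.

5291/138

√1470 = [38; 2, 1, 14, 1, 2, 76, …] (period length 6).
Convergents:
  p_0/q_0 = 38/1
  p_1/q_1 = 77/2
  p_2/q_2 = 115/3
  p_3/q_3 = 1687/44
  p_4/q_4 = 1802/47
  p_5/q_5 = 5291/138
  p_6/q_6 = 403918/10535
q_5 = 138 ≤ 432 < 10535 = q_6, so the answer is 5291/138.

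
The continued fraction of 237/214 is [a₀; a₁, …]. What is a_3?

3

237 = 1·214 + 23   →  a_0 = 1
214 = 9·23 + 7   →  a_1 = 9
23 = 3·7 + 2   →  a_2 = 3
7 = 3·2 + 1   →  a_3 = 3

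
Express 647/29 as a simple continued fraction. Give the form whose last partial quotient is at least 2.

647 = 22·29 + 9
29 = 3·9 + 2
9 = 4·2 + 1
2 = 2·1 + 0  (stop)
So 647/29 = [22; 3, 4, 2].

[22; 3, 4, 2]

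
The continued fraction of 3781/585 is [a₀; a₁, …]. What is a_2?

6

3781 = 6·585 + 271   →  a_0 = 6
585 = 2·271 + 43   →  a_1 = 2
271 = 6·43 + 13   →  a_2 = 6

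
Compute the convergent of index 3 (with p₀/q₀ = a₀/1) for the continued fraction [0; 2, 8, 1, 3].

9/19

Using pₖ = aₖpₖ₋₁ + pₖ₋₂, qₖ = aₖqₖ₋₁ + qₖ₋₂ (with p₋₁=1, p₋₂=0, q₋₁=0, q₋₂=1):
  k=0: a=0, p=0, q=1
  k=1: a=2, p=1, q=2
  k=2: a=8, p=8, q=17
  k=3: a=1, p=9, q=19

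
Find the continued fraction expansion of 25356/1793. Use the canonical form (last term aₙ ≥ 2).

[14; 7, 16, 1, 14]

25356 = 14*1793 + 254
1793 = 7*254 + 15
254 = 16*15 + 14
15 = 1*14 + 1
14 = 14*1 + 0  (stop)
So 25356/1793 = [14; 7, 16, 1, 14].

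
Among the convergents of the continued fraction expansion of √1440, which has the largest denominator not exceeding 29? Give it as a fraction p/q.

721/19

√1440 = [37; 1, 17, 1, 74, …] (period length 4).
Convergents:
  p_0/q_0 = 37/1
  p_1/q_1 = 38/1
  p_2/q_2 = 683/18
  p_3/q_3 = 721/19
  p_4/q_4 = 54037/1424
q_3 = 19 ≤ 29 < 1424 = q_4, so the answer is 721/19.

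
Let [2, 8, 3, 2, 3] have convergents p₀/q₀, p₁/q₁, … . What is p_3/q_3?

123/58

Using pₖ = aₖpₖ₋₁ + pₖ₋₂, qₖ = aₖqₖ₋₁ + qₖ₋₂ (with p₋₁=1, p₋₂=0, q₋₁=0, q₋₂=1):
  k=0: a=2, p=2, q=1
  k=1: a=8, p=17, q=8
  k=2: a=3, p=53, q=25
  k=3: a=2, p=123, q=58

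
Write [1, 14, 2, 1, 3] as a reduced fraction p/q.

Fold from the inside: start with 3/1.
  1 + 1/3 = 4/3
  2 + 3/4 = 11/4
  14 + 4/11 = 158/11
  1 + 11/158 = 169/158

169/158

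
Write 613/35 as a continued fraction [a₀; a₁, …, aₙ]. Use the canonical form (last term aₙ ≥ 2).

[17; 1, 1, 17]

613 = 17*35 + 18
35 = 1*18 + 17
18 = 1*17 + 1
17 = 17*1 + 0  (stop)
So 613/35 = [17; 1, 1, 17].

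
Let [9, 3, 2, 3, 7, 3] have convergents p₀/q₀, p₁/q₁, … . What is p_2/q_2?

Using pₖ = aₖpₖ₋₁ + pₖ₋₂, qₖ = aₖqₖ₋₁ + qₖ₋₂ (with p₋₁=1, p₋₂=0, q₋₁=0, q₋₂=1):
  k=0: a=9, p=9, q=1
  k=1: a=3, p=28, q=3
  k=2: a=2, p=65, q=7

65/7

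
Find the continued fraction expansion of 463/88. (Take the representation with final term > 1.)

463 = 5·88 + 23
88 = 3·23 + 19
23 = 1·19 + 4
19 = 4·4 + 3
4 = 1·3 + 1
3 = 3·1 + 0  (stop)
So 463/88 = [5; 3, 1, 4, 1, 3].

[5; 3, 1, 4, 1, 3]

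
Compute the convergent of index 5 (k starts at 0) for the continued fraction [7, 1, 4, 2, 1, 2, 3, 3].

336/43

Using pₖ = aₖpₖ₋₁ + pₖ₋₂, qₖ = aₖqₖ₋₁ + qₖ₋₂ (with p₋₁=1, p₋₂=0, q₋₁=0, q₋₂=1):
  k=0: a=7, p=7, q=1
  k=1: a=1, p=8, q=1
  k=2: a=4, p=39, q=5
  k=3: a=2, p=86, q=11
  k=4: a=1, p=125, q=16
  k=5: a=2, p=336, q=43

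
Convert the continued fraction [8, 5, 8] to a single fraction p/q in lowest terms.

Using pₖ = aₖpₖ₋₁ + pₖ₋₂ and qₖ = aₖqₖ₋₁ + qₖ₋₂:
  k=0: a=8, p=8, q=1
  k=1: a=5, p=41, q=5
  k=2: a=8, p=336, q=41

336/41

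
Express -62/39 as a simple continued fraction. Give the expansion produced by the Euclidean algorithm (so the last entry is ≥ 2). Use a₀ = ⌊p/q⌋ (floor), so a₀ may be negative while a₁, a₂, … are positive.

[-2; 2, 2, 3, 2]

-62 = -2×39 + 16
39 = 2×16 + 7
16 = 2×7 + 2
7 = 3×2 + 1
2 = 2×1 + 0  (stop)
So -62/39 = [-2; 2, 2, 3, 2].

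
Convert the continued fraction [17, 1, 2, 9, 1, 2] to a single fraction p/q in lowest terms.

1591/90

Fold from the inside: start with 2/1.
  1 + 1/2 = 3/2
  9 + 2/3 = 29/3
  2 + 3/29 = 61/29
  1 + 29/61 = 90/61
  17 + 61/90 = 1591/90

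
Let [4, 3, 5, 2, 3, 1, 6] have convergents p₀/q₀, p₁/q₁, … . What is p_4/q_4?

Using pₖ = aₖpₖ₋₁ + pₖ₋₂, qₖ = aₖqₖ₋₁ + qₖ₋₂ (with p₋₁=1, p₋₂=0, q₋₁=0, q₋₂=1):
  k=0: a=4, p=4, q=1
  k=1: a=3, p=13, q=3
  k=2: a=5, p=69, q=16
  k=3: a=2, p=151, q=35
  k=4: a=3, p=522, q=121

522/121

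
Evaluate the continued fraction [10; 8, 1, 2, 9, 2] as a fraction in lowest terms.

Using pₖ = aₖpₖ₋₁ + pₖ₋₂ and qₖ = aₖqₖ₋₁ + qₖ₋₂:
  k=0: a=10, p=10, q=1
  k=1: a=8, p=81, q=8
  k=2: a=1, p=91, q=9
  k=3: a=2, p=263, q=26
  k=4: a=9, p=2458, q=243
  k=5: a=2, p=5179, q=512

5179/512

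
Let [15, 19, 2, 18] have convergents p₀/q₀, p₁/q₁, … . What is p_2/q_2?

587/39

Using pₖ = aₖpₖ₋₁ + pₖ₋₂, qₖ = aₖqₖ₋₁ + qₖ₋₂ (with p₋₁=1, p₋₂=0, q₋₁=0, q₋₂=1):
  k=0: a=15, p=15, q=1
  k=1: a=19, p=286, q=19
  k=2: a=2, p=587, q=39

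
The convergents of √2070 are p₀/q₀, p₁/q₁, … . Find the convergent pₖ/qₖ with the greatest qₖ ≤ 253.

√2070 = [45; 2, 90, …] (period length 2).
Convergents:
  p_0/q_0 = 45/1
  p_1/q_1 = 91/2
  p_2/q_2 = 8235/181
  p_3/q_3 = 16561/364
q_2 = 181 ≤ 253 < 364 = q_3, so the answer is 8235/181.

8235/181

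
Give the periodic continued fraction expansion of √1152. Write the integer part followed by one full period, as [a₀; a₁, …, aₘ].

a₀ = ⌊√1152⌋ = 33.
With m₀=0, d₀=1 and mₖ₊₁ = dₖaₖ − mₖ, dₖ₊₁ = (n − mₖ₊₁²)/dₖ, aₖ₊₁ = ⌊(a₀+mₖ₊₁)/dₖ₊₁⌋:
  k=1: m=33, d=63, a=1
  k=2: m=30, d=4, a=15
  k=3: m=30, d=63, a=1
  k=4: m=33, d=1, a=66
d=1 and a=2a₀=66 at k=4, so the next step gives (m, d) = (33, 63) again — its k=1 value — and the period has length 4.

[33; 1, 15, 1, 66]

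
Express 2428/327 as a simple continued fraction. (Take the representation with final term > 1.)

2428 = 7×327 + 139
327 = 2×139 + 49
139 = 2×49 + 41
49 = 1×41 + 8
41 = 5×8 + 1
8 = 8×1 + 0  (stop)
So 2428/327 = [7; 2, 2, 1, 5, 8].

[7; 2, 2, 1, 5, 8]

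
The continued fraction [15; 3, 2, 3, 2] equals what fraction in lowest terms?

Using pₖ = aₖpₖ₋₁ + pₖ₋₂ and qₖ = aₖqₖ₋₁ + qₖ₋₂:
  k=0: a=15, p=15, q=1
  k=1: a=3, p=46, q=3
  k=2: a=2, p=107, q=7
  k=3: a=3, p=367, q=24
  k=4: a=2, p=841, q=55

841/55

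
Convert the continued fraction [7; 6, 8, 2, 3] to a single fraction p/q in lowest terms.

Fold from the inside: start with 3/1.
  2 + 1/3 = 7/3
  8 + 3/7 = 59/7
  6 + 7/59 = 361/59
  7 + 59/361 = 2586/361

2586/361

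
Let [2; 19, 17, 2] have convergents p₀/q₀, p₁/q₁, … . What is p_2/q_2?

Using pₖ = aₖpₖ₋₁ + pₖ₋₂, qₖ = aₖqₖ₋₁ + qₖ₋₂ (with p₋₁=1, p₋₂=0, q₋₁=0, q₋₂=1):
  k=0: a=2, p=2, q=1
  k=1: a=19, p=39, q=19
  k=2: a=17, p=665, q=324

665/324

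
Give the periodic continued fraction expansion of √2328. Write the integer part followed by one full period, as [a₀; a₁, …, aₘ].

[48; 4, 96]

a₀ = ⌊√2328⌋ = 48.
With m₀=0, d₀=1 and mₖ₊₁ = dₖaₖ − mₖ, dₖ₊₁ = (n − mₖ₊₁²)/dₖ, aₖ₊₁ = ⌊(a₀+mₖ₊₁)/dₖ₊₁⌋:
  k=1: m=48, d=24, a=4
  k=2: m=48, d=1, a=96
d=1 and a=2a₀=96 at k=2, so the next step gives (m, d) = (48, 24) again — its k=1 value — and the period has length 2.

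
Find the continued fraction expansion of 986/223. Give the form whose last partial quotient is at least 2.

[4; 2, 2, 1, 2, 5, 2]

986 = 4×223 + 94
223 = 2×94 + 35
94 = 2×35 + 24
35 = 1×24 + 11
24 = 2×11 + 2
11 = 5×2 + 1
2 = 2×1 + 0  (stop)
So 986/223 = [4; 2, 2, 1, 2, 5, 2].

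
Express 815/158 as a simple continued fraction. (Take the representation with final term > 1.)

[5; 6, 3, 8]

815 = 5×158 + 25
158 = 6×25 + 8
25 = 3×8 + 1
8 = 8×1 + 0  (stop)
So 815/158 = [5; 6, 3, 8].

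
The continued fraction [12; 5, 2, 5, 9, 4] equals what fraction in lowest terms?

27583/2264

Fold from the inside: start with 4/1.
  9 + 1/4 = 37/4
  5 + 4/37 = 189/37
  2 + 37/189 = 415/189
  5 + 189/415 = 2264/415
  12 + 415/2264 = 27583/2264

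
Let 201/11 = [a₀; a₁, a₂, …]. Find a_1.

3

201 = 18·11 + 3   →  a_0 = 18
11 = 3·3 + 2   →  a_1 = 3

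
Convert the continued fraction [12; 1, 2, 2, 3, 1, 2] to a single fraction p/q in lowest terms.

Fold from the inside: start with 2/1.
  1 + 1/2 = 3/2
  3 + 2/3 = 11/3
  2 + 3/11 = 25/11
  2 + 11/25 = 61/25
  1 + 25/61 = 86/61
  12 + 61/86 = 1093/86

1093/86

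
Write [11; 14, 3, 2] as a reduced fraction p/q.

1107/100

Using pₖ = aₖpₖ₋₁ + pₖ₋₂ and qₖ = aₖqₖ₋₁ + qₖ₋₂:
  k=0: a=11, p=11, q=1
  k=1: a=14, p=155, q=14
  k=2: a=3, p=476, q=43
  k=3: a=2, p=1107, q=100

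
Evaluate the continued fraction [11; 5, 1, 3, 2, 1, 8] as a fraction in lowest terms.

7285/652

Fold from the inside: start with 8/1.
  1 + 1/8 = 9/8
  2 + 8/9 = 26/9
  3 + 9/26 = 87/26
  1 + 26/87 = 113/87
  5 + 87/113 = 652/113
  11 + 113/652 = 7285/652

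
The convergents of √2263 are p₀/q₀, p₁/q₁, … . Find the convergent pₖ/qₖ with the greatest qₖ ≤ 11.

√2263 = [47; 1, 1, 3, 47, 3, 1, 1, 94, …] (period length 8).
Convergents:
  p_0/q_0 = 47/1
  p_1/q_1 = 48/1
  p_2/q_2 = 95/2
  p_3/q_3 = 333/7
  p_4/q_4 = 15746/331
q_3 = 7 ≤ 11 < 331 = q_4, so the answer is 333/7.

333/7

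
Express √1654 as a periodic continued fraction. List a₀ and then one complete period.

[40; 1, 2, 40, 2, 1, 80]

a₀ = ⌊√1654⌋ = 40.
With m₀=0, d₀=1 and mₖ₊₁ = dₖaₖ − mₖ, dₖ₊₁ = (n − mₖ₊₁²)/dₖ, aₖ₊₁ = ⌊(a₀+mₖ₊₁)/dₖ₊₁⌋:
  k=1: m=40, d=54, a=1
  k=2: m=14, d=27, a=2
  k=3: m=40, d=2, a=40
  k=4: m=40, d=27, a=2
  k=5: m=14, d=54, a=1
  k=6: m=40, d=1, a=80
d=1 and a=2a₀=80 at k=6, so the next step gives (m, d) = (40, 54) again — its k=1 value — and the period has length 6.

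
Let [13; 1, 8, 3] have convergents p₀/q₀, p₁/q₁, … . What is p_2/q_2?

125/9

Using pₖ = aₖpₖ₋₁ + pₖ₋₂, qₖ = aₖqₖ₋₁ + qₖ₋₂ (with p₋₁=1, p₋₂=0, q₋₁=0, q₋₂=1):
  k=0: a=13, p=13, q=1
  k=1: a=1, p=14, q=1
  k=2: a=8, p=125, q=9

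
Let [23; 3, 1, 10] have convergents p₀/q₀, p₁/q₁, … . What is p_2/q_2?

Using pₖ = aₖpₖ₋₁ + pₖ₋₂, qₖ = aₖqₖ₋₁ + qₖ₋₂ (with p₋₁=1, p₋₂=0, q₋₁=0, q₋₂=1):
  k=0: a=23, p=23, q=1
  k=1: a=3, p=70, q=3
  k=2: a=1, p=93, q=4

93/4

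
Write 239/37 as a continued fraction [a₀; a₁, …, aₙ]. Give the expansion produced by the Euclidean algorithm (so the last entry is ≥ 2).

[6; 2, 5, 1, 2]

239 = 6*37 + 17
37 = 2*17 + 3
17 = 5*3 + 2
3 = 1*2 + 1
2 = 2*1 + 0  (stop)
So 239/37 = [6; 2, 5, 1, 2].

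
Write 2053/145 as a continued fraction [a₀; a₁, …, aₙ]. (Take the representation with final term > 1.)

[14; 6, 3, 3, 2]

2053 = 14×145 + 23
145 = 6×23 + 7
23 = 3×7 + 2
7 = 3×2 + 1
2 = 2×1 + 0  (stop)
So 2053/145 = [14; 6, 3, 3, 2].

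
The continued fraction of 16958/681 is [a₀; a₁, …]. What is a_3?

16958 = 24·681 + 614   →  a_0 = 24
681 = 1·614 + 67   →  a_1 = 1
614 = 9·67 + 11   →  a_2 = 9
67 = 6·11 + 1   →  a_3 = 6

6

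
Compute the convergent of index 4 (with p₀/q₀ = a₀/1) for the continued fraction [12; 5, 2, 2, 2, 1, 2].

792/65

Using pₖ = aₖpₖ₋₁ + pₖ₋₂, qₖ = aₖqₖ₋₁ + qₖ₋₂ (with p₋₁=1, p₋₂=0, q₋₁=0, q₋₂=1):
  k=0: a=12, p=12, q=1
  k=1: a=5, p=61, q=5
  k=2: a=2, p=134, q=11
  k=3: a=2, p=329, q=27
  k=4: a=2, p=792, q=65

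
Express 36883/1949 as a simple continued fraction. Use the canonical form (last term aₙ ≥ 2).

[18; 1, 12, 5, 1, 11, 2]

36883 = 18×1949 + 1801
1949 = 1×1801 + 148
1801 = 12×148 + 25
148 = 5×25 + 23
25 = 1×23 + 2
23 = 11×2 + 1
2 = 2×1 + 0  (stop)
So 36883/1949 = [18; 1, 12, 5, 1, 11, 2].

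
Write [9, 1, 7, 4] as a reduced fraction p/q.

326/33

Using pₖ = aₖpₖ₋₁ + pₖ₋₂ and qₖ = aₖqₖ₋₁ + qₖ₋₂:
  k=0: a=9, p=9, q=1
  k=1: a=1, p=10, q=1
  k=2: a=7, p=79, q=8
  k=3: a=4, p=326, q=33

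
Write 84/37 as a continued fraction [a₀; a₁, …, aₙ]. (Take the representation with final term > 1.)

[2; 3, 1, 2, 3]

84 = 2*37 + 10
37 = 3*10 + 7
10 = 1*7 + 3
7 = 2*3 + 1
3 = 3*1 + 0  (stop)
So 84/37 = [2; 3, 1, 2, 3].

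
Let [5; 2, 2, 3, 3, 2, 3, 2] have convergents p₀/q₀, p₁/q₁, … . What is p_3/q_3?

Using pₖ = aₖpₖ₋₁ + pₖ₋₂, qₖ = aₖqₖ₋₁ + qₖ₋₂ (with p₋₁=1, p₋₂=0, q₋₁=0, q₋₂=1):
  k=0: a=5, p=5, q=1
  k=1: a=2, p=11, q=2
  k=2: a=2, p=27, q=5
  k=3: a=3, p=92, q=17

92/17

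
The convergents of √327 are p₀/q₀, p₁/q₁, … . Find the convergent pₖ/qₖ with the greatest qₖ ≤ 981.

√327 = [18; 12, 36, …] (period length 2).
Convergents:
  p_0/q_0 = 18/1
  p_1/q_1 = 217/12
  p_2/q_2 = 7830/433
  p_3/q_3 = 94177/5208
q_2 = 433 ≤ 981 < 5208 = q_3, so the answer is 7830/433.

7830/433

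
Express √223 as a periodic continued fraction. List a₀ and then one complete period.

[14; 1, 13, 1, 28]

a₀ = ⌊√223⌋ = 14.
With m₀=0, d₀=1 and mₖ₊₁ = dₖaₖ − mₖ, dₖ₊₁ = (n − mₖ₊₁²)/dₖ, aₖ₊₁ = ⌊(a₀+mₖ₊₁)/dₖ₊₁⌋:
  k=1: m=14, d=27, a=1
  k=2: m=13, d=2, a=13
  k=3: m=13, d=27, a=1
  k=4: m=14, d=1, a=28
d=1 and a=2a₀=28 at k=4, so the next step gives (m, d) = (14, 27) again — its k=1 value — and the period has length 4.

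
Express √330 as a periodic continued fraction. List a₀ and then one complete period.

a₀ = ⌊√330⌋ = 18.
With m₀=0, d₀=1 and mₖ₊₁ = dₖaₖ − mₖ, dₖ₊₁ = (n − mₖ₊₁²)/dₖ, aₖ₊₁ = ⌊(a₀+mₖ₊₁)/dₖ₊₁⌋:
  k=1: m=18, d=6, a=6
  k=2: m=18, d=1, a=36
d=1 and a=2a₀=36 at k=2, so the next step gives (m, d) = (18, 6) again — its k=1 value — and the period has length 2.

[18; 6, 36]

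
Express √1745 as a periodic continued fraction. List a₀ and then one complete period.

a₀ = ⌊√1745⌋ = 41.
With m₀=0, d₀=1 and mₖ₊₁ = dₖaₖ − mₖ, dₖ₊₁ = (n − mₖ₊₁²)/dₖ, aₖ₊₁ = ⌊(a₀+mₖ₊₁)/dₖ₊₁⌋:
  k=1: m=41, d=64, a=1
  k=2: m=23, d=19, a=3
  k=3: m=34, d=31, a=2
  k=4: m=28, d=31, a=2
  k=5: m=34, d=19, a=3
  k=6: m=23, d=64, a=1
  k=7: m=41, d=1, a=82
d=1 and a=2a₀=82 at k=7, so the next step gives (m, d) = (41, 64) again — its k=1 value — and the period has length 7.

[41; 1, 3, 2, 2, 3, 1, 82]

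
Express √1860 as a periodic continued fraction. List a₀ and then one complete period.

a₀ = ⌊√1860⌋ = 43.
With m₀=0, d₀=1 and mₖ₊₁ = dₖaₖ − mₖ, dₖ₊₁ = (n − mₖ₊₁²)/dₖ, aₖ₊₁ = ⌊(a₀+mₖ₊₁)/dₖ₊₁⌋:
  k=1: m=43, d=11, a=7
  k=2: m=34, d=64, a=1
  k=3: m=30, d=15, a=4
  k=4: m=30, d=64, a=1
  k=5: m=34, d=11, a=7
  k=6: m=43, d=1, a=86
d=1 and a=2a₀=86 at k=6, so the next step gives (m, d) = (43, 11) again — its k=1 value — and the period has length 6.

[43; 7, 1, 4, 1, 7, 86]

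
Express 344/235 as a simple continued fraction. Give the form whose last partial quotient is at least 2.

344 = 1·235 + 109
235 = 2·109 + 17
109 = 6·17 + 7
17 = 2·7 + 3
7 = 2·3 + 1
3 = 3·1 + 0  (stop)
So 344/235 = [1; 2, 6, 2, 2, 3].

[1; 2, 6, 2, 2, 3]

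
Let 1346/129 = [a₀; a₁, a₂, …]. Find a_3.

3

1346 = 10·129 + 56   →  a_0 = 10
129 = 2·56 + 17   →  a_1 = 2
56 = 3·17 + 5   →  a_2 = 3
17 = 3·5 + 2   →  a_3 = 3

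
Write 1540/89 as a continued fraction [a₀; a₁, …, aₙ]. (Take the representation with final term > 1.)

[17; 3, 3, 2, 1, 2]

1540 = 17×89 + 27
89 = 3×27 + 8
27 = 3×8 + 3
8 = 2×3 + 2
3 = 1×2 + 1
2 = 2×1 + 0  (stop)
So 1540/89 = [17; 3, 3, 2, 1, 2].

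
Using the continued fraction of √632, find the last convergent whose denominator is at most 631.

√632 = [25; 7, 6, 7, 50, …] (period length 4).
Convergents:
  p_0/q_0 = 25/1
  p_1/q_1 = 176/7
  p_2/q_2 = 1081/43
  p_3/q_3 = 7743/308
  p_4/q_4 = 388231/15443
q_3 = 308 ≤ 631 < 15443 = q_4, so the answer is 7743/308.

7743/308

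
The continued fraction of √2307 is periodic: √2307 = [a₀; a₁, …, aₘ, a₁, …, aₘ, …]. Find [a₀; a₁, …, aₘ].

a₀ = ⌊√2307⌋ = 48.
With m₀=0, d₀=1 and mₖ₊₁ = dₖaₖ − mₖ, dₖ₊₁ = (n − mₖ₊₁²)/dₖ, aₖ₊₁ = ⌊(a₀+mₖ₊₁)/dₖ₊₁⌋:
  k=1: m=48, d=3, a=32
  k=2: m=48, d=1, a=96
d=1 and a=2a₀=96 at k=2, so the next step gives (m, d) = (48, 3) again — its k=1 value — and the period has length 2.

[48; 32, 96]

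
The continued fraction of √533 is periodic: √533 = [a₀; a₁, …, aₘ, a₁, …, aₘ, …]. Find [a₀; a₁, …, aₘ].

[23; 11, 1, 1, 11, 46]

a₀ = ⌊√533⌋ = 23.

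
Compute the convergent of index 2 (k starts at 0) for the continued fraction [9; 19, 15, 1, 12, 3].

Using pₖ = aₖpₖ₋₁ + pₖ₋₂, qₖ = aₖqₖ₋₁ + qₖ₋₂ (with p₋₁=1, p₋₂=0, q₋₁=0, q₋₂=1):
  k=0: a=9, p=9, q=1
  k=1: a=19, p=172, q=19
  k=2: a=15, p=2589, q=286

2589/286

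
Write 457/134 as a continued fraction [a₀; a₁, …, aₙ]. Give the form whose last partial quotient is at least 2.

[3; 2, 2, 3, 2, 3]

457 = 3·134 + 55
134 = 2·55 + 24
55 = 2·24 + 7
24 = 3·7 + 3
7 = 2·3 + 1
3 = 3·1 + 0  (stop)
So 457/134 = [3; 2, 2, 3, 2, 3].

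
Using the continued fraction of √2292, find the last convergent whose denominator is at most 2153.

√2292 = [47; 1, 6, 1, 94, …] (period length 4).
Convergents:
  p_0/q_0 = 47/1
  p_1/q_1 = 48/1
  p_2/q_2 = 335/7
  p_3/q_3 = 383/8
  p_4/q_4 = 36337/759
  p_5/q_5 = 36720/767
  p_6/q_6 = 256657/5361
q_5 = 767 ≤ 2153 < 5361 = q_6, so the answer is 36720/767.

36720/767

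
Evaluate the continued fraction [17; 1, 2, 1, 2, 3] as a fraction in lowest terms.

Using pₖ = aₖpₖ₋₁ + pₖ₋₂ and qₖ = aₖqₖ₋₁ + qₖ₋₂:
  k=0: a=17, p=17, q=1
  k=1: a=1, p=18, q=1
  k=2: a=2, p=53, q=3
  k=3: a=1, p=71, q=4
  k=4: a=2, p=195, q=11
  k=5: a=3, p=656, q=37

656/37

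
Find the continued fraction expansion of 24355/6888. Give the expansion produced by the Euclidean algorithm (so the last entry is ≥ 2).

[3; 1, 1, 6, 2, 8, 3, 9]

24355 = 3*6888 + 3691
6888 = 1*3691 + 3197
3691 = 1*3197 + 494
3197 = 6*494 + 233
494 = 2*233 + 28
233 = 8*28 + 9
28 = 3*9 + 1
9 = 9*1 + 0  (stop)
So 24355/6888 = [3; 1, 1, 6, 2, 8, 3, 9].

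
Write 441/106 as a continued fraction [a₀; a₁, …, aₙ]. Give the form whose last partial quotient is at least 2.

[4; 6, 4, 4]

441 = 4*106 + 17
106 = 6*17 + 4
17 = 4*4 + 1
4 = 4*1 + 0  (stop)
So 441/106 = [4; 6, 4, 4].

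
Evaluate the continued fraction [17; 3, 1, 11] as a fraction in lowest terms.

811/47

Using pₖ = aₖpₖ₋₁ + pₖ₋₂ and qₖ = aₖqₖ₋₁ + qₖ₋₂:
  k=0: a=17, p=17, q=1
  k=1: a=3, p=52, q=3
  k=2: a=1, p=69, q=4
  k=3: a=11, p=811, q=47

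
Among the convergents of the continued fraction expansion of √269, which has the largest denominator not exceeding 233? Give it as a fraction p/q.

√269 = [16; 2, 2, 32, …] (period length 3).
Convergents:
  p_0/q_0 = 16/1
  p_1/q_1 = 33/2
  p_2/q_2 = 82/5
  p_3/q_3 = 2657/162
  p_4/q_4 = 5396/329
q_3 = 162 ≤ 233 < 329 = q_4, so the answer is 2657/162.

2657/162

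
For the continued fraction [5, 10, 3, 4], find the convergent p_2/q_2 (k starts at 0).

158/31

Using pₖ = aₖpₖ₋₁ + pₖ₋₂, qₖ = aₖqₖ₋₁ + qₖ₋₂ (with p₋₁=1, p₋₂=0, q₋₁=0, q₋₂=1):
  k=0: a=5, p=5, q=1
  k=1: a=10, p=51, q=10
  k=2: a=3, p=158, q=31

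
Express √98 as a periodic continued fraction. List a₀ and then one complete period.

a₀ = ⌊√98⌋ = 9.
With m₀=0, d₀=1 and mₖ₊₁ = dₖaₖ − mₖ, dₖ₊₁ = (n − mₖ₊₁²)/dₖ, aₖ₊₁ = ⌊(a₀+mₖ₊₁)/dₖ₊₁⌋:
  k=1: m=9, d=17, a=1
  k=2: m=8, d=2, a=8
  k=3: m=8, d=17, a=1
  k=4: m=9, d=1, a=18
d=1 and a=2a₀=18 at k=4, so the next step gives (m, d) = (9, 17) again — its k=1 value — and the period has length 4.

[9; 1, 8, 1, 18]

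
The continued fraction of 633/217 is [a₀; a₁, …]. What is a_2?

11

633 = 2·217 + 199   →  a_0 = 2
217 = 1·199 + 18   →  a_1 = 1
199 = 11·18 + 1   →  a_2 = 11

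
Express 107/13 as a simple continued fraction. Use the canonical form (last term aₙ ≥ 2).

[8; 4, 3]

107 = 8×13 + 3
13 = 4×3 + 1
3 = 3×1 + 0  (stop)
So 107/13 = [8; 4, 3].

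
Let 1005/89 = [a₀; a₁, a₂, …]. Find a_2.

1005 = 11·89 + 26   →  a_0 = 11
89 = 3·26 + 11   →  a_1 = 3
26 = 2·11 + 4   →  a_2 = 2

2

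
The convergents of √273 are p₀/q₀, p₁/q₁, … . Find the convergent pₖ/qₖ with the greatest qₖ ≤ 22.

347/21

√273 = [16; 1, 1, 10, 1, 1, 32, …] (period length 6).
Convergents:
  p_0/q_0 = 16/1
  p_1/q_1 = 17/1
  p_2/q_2 = 33/2
  p_3/q_3 = 347/21
  p_4/q_4 = 380/23
q_3 = 21 ≤ 22 < 23 = q_4, so the answer is 347/21.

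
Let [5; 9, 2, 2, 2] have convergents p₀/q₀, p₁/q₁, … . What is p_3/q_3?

Using pₖ = aₖpₖ₋₁ + pₖ₋₂, qₖ = aₖqₖ₋₁ + qₖ₋₂ (with p₋₁=1, p₋₂=0, q₋₁=0, q₋₂=1):
  k=0: a=5, p=5, q=1
  k=1: a=9, p=46, q=9
  k=2: a=2, p=97, q=19
  k=3: a=2, p=240, q=47

240/47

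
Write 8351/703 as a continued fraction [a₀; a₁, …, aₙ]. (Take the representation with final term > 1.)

[11; 1, 7, 3, 1, 2, 3, 2]

8351 = 11×703 + 618
703 = 1×618 + 85
618 = 7×85 + 23
85 = 3×23 + 16
23 = 1×16 + 7
16 = 2×7 + 2
7 = 3×2 + 1
2 = 2×1 + 0  (stop)
So 8351/703 = [11; 1, 7, 3, 1, 2, 3, 2].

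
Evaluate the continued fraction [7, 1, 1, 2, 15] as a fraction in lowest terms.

585/77

Fold from the inside: start with 15/1.
  2 + 1/15 = 31/15
  1 + 15/31 = 46/31
  1 + 31/46 = 77/46
  7 + 46/77 = 585/77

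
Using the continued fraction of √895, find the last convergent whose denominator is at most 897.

√895 = [29; 1, 10, 1, 58, …] (period length 4).
Convergents:
  p_0/q_0 = 29/1
  p_1/q_1 = 30/1
  p_2/q_2 = 329/11
  p_3/q_3 = 359/12
  p_4/q_4 = 21151/707
  p_5/q_5 = 21510/719
  p_6/q_6 = 236251/7897
q_5 = 719 ≤ 897 < 7897 = q_6, so the answer is 21510/719.

21510/719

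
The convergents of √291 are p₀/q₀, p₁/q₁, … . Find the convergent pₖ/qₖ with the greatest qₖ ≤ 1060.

9877/579

√291 = [17; 17, 34, …] (period length 2).
Convergents:
  p_0/q_0 = 17/1
  p_1/q_1 = 290/17
  p_2/q_2 = 9877/579
  p_3/q_3 = 168199/9860
q_2 = 579 ≤ 1060 < 9860 = q_3, so the answer is 9877/579.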